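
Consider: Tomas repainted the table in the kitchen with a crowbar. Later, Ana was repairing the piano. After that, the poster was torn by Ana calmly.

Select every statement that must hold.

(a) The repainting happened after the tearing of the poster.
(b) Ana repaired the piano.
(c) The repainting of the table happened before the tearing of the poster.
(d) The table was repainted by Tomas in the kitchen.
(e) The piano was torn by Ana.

(a) Not entailed — the narrative places the repainting before the tearing, not after.
(b) Not entailed — 'was repairing' is progressive on an accomplishment; it does not entail the completed 'repaired'.
(c) Entailed — the narrative places the repainting before the tearing.
(d) Entailed — this follows by dropping conjuncts from the repainting event's description.
(e) Not entailed — Ana tore the poster, not the piano; the piano belongs to the repairing event.

(c), (d)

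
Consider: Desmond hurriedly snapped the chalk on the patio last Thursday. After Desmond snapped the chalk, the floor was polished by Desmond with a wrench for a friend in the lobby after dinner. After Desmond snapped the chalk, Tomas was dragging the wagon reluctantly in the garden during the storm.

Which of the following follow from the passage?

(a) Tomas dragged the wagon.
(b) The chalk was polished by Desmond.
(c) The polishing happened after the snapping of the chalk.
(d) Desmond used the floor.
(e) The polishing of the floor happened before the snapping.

(a), (c)

(a) Entailed — 'drag' is an activity; 'was dragging' entails that some dragging happened, so 'dragged' holds.
(b) Not entailed — Desmond polished the floor, not the chalk; the chalk belongs to the snapping event.
(c) Entailed — the narrative places the snapping before the polishing.
(d) Not entailed — the floor is the patient, not an instrument — Desmond used a wrench.
(e) Not entailed — the narrative places the snapping before the polishing, not after.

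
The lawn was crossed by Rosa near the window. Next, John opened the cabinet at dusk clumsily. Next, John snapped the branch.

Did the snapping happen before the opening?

no

The narrative orders the opening before the snapping.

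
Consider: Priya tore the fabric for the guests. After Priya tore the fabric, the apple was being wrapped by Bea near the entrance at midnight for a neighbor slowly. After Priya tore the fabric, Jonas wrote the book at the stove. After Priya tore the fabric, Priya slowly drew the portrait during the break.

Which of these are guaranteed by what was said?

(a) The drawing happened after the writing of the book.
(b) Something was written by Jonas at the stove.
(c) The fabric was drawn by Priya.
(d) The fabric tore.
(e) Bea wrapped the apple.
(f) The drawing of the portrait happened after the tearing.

(b), (d), (f)

(a) Not entailed — the narrative doesn't order the writing relative to the drawing.
(b) Entailed — this follows by dropping conjuncts from the writing event's description.
(c) Not entailed — Priya drew the portrait, not the fabric; the fabric belongs to the tearing event.
(d) Entailed — 'Priya tore the fabric' is causative; it entails the inchoative 'the fabric tore'.
(e) Not entailed — 'was wrapping' is progressive on an accomplishment; it does not entail the completed 'wrapped'.
(f) Entailed — the narrative places the tearing before the drawing.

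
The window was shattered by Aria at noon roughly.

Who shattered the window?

'Aria' marks the agent of the shattering event.

Aria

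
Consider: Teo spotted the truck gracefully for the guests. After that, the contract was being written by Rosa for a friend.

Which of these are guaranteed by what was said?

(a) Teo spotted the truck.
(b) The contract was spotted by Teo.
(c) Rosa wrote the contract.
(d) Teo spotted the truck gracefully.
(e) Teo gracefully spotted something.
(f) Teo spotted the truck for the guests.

(a) Entailed — the original entails any weakening of itself; this just drops 'gracefully', 'for the guests'.
(b) Not entailed — Teo spotted the truck, not the contract; the contract belongs to the writing event.
(c) Not entailed — 'was writing' is progressive on an accomplishment; it does not entail the completed 'wrote'.
(d) Entailed — dropping 'for the guests' leaves a sub-description the original still satisfies.
(e) Entailed — every conjunct here is already in the original spotting event.
(f) Entailed — the original entails any weakening of itself; this just drops 'gracefully'.

(a), (d), (e), (f)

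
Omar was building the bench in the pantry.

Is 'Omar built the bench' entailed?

no

'was building' is progressive; for an accomplishment like 'build the bench', it doesn't entail completion.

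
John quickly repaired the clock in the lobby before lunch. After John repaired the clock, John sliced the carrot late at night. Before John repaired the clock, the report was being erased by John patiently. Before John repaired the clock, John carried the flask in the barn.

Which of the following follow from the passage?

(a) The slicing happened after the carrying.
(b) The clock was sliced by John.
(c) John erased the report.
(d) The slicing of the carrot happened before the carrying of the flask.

(a) Entailed — the narrative places the carrying before the slicing.
(b) Not entailed — John sliced the carrot, not the clock; the clock belongs to the repairing event.
(c) Not entailed — 'was erasing' is progressive on an accomplishment; it does not entail the completed 'erased'.
(d) Not entailed — the narrative places the carrying before the slicing, not after.

(a)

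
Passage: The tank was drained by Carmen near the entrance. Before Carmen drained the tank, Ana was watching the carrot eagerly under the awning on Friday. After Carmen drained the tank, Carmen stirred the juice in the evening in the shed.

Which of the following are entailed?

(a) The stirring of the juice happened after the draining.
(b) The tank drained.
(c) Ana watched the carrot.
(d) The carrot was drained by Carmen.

(a) Entailed — the narrative places the draining before the stirring.
(b) Entailed — 'Carmen drained the tank' is causative; it entails the inchoative 'the tank drained'.
(c) Entailed — 'watch' is an activity; 'was watching' entails that some watching happened, so 'watched' holds.
(d) Not entailed — Carmen drained the tank, not the carrot; the carrot belongs to the watching event.

(a), (b), (c)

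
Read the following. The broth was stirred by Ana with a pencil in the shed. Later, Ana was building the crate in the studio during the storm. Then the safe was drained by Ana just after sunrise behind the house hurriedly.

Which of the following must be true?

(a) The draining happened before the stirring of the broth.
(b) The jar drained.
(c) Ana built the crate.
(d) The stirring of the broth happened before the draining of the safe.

(d)

(a) Not entailed — the narrative places the stirring before the draining, not after.
(b) Not entailed — the safe is what drained, not the jar.
(c) Not entailed — 'was building' is progressive on an accomplishment; it does not entail the completed 'built'.
(d) Entailed — the narrative places the stirring before the draining.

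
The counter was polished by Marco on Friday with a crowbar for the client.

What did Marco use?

a crowbar

'with a crowbar' marks the instrument of the polishing event.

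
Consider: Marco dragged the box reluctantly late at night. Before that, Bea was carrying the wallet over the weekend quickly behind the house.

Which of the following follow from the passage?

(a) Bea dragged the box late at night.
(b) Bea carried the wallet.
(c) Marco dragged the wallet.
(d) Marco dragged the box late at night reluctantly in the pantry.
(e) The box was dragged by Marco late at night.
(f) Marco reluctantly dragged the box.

(b), (e), (f)

(a) Not entailed — the passage has Marco dragging the box, not Bea.
(b) Entailed — 'carry' is an activity; 'was carrying' entails that some carrying happened, so 'carried' holds.
(c) Not entailed — Marco dragged the box, not the wallet; the wallet belongs to the carrying event.
(d) Not entailed — 'in the pantry' adds information not in the original event.
(e) Entailed — every conjunct here is already in the original dragging event.
(f) Entailed — this follows by dropping conjuncts from the dragging event's description.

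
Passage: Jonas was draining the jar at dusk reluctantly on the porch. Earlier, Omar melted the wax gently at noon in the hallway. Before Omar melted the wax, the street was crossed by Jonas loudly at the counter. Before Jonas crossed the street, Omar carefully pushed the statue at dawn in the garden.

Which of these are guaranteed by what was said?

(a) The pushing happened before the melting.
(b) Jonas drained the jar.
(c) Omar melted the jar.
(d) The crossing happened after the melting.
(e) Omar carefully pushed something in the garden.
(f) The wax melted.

(a) Entailed — the narrative places the pushing before the melting.
(b) Not entailed — 'was draining' is progressive on an accomplishment; it does not entail the completed 'drained'.
(c) Not entailed — Omar melted the wax, not the jar; the jar belongs to the draining event.
(d) Not entailed — the narrative places the crossing before the melting, not after.
(e) Entailed — every conjunct here is already in the original pushing event.
(f) Entailed — 'Omar melted the wax' is causative; it entails the inchoative 'the wax melted'.

(a), (e), (f)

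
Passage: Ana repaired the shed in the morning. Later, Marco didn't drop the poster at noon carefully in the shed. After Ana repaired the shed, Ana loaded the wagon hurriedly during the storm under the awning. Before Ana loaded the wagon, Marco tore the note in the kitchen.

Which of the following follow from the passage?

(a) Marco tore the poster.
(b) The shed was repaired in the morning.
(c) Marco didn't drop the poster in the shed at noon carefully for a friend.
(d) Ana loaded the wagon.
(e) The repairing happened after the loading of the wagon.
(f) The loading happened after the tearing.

(b), (c), (d), (f)

(a) Not entailed — Marco tore the note, not the poster; the poster belongs to the dropping event.
(b) Entailed — every conjunct here is already in the original repairing event.
(c) Entailed — under negation, adding a further restriction is entailed: if no such dropping event occurred, none occurred for a friend either.
(d) Entailed — this follows by dropping conjuncts from the loading event's description.
(e) Not entailed — the narrative places the repairing before the loading, not after.
(f) Entailed — the narrative places the tearing before the loading.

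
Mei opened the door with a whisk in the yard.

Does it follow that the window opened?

no

Nothing is said about any window; only the door is affected.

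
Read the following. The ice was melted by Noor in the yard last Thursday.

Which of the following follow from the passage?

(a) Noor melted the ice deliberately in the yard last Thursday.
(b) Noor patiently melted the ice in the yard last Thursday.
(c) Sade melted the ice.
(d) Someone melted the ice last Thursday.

(d)

(a) Not entailed — 'deliberately' adds information not in the original event.
(b) Not entailed — 'patiently' adds information not in the original event.
(c) Not entailed — the passage has Noor melting the ice, not Sade.
(d) Entailed — dropping 'in the yard' and generalizing the agent leaves a sub-description the original still satisfies.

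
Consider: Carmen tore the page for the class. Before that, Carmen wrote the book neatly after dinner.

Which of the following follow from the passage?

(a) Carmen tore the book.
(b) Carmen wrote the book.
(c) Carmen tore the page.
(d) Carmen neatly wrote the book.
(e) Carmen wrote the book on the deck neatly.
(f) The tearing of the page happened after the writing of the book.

(b), (c), (d), (f)

(a) Not entailed — Carmen tore the page, not the book; the book belongs to the writing event.
(b) Entailed — dropping 'neatly', 'after dinner' leaves a sub-description the original still satisfies.
(c) Entailed — the original entails any weakening of itself; this just drops 'for the class'.
(d) Entailed — this follows by dropping conjuncts from the writing event's description.
(e) Not entailed — 'on the deck' adds information not in the original event.
(f) Entailed — the narrative places the writing before the tearing.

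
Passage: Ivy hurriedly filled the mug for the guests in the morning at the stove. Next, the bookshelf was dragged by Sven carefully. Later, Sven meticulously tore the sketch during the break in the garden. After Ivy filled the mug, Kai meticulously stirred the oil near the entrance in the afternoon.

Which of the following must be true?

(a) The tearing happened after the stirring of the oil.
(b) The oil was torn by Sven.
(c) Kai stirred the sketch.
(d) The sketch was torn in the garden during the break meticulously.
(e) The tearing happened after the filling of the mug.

(d), (e)

(a) Not entailed — the narrative doesn't order the stirring relative to the tearing.
(b) Not entailed — Sven tore the sketch, not the oil; the oil belongs to the stirring event.
(c) Not entailed — Kai stirred the oil, not the sketch; the sketch belongs to the tearing event.
(d) Entailed — the original entails any weakening of itself; this just generalizes the agent.
(e) Entailed — the narrative places the filling before the tearing.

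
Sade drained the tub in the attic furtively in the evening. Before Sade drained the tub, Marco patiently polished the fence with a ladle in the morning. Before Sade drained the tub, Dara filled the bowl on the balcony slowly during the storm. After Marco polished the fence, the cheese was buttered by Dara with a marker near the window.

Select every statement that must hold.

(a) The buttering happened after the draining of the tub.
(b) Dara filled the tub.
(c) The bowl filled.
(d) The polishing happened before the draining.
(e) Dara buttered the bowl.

(a) Not entailed — the narrative doesn't order the draining relative to the buttering.
(b) Not entailed — Dara filled the bowl, not the tub; the tub belongs to the draining event.
(c) Entailed — 'Dara filled the bowl' is causative; it entails the inchoative 'the bowl filled'.
(d) Entailed — the narrative places the polishing before the draining.
(e) Not entailed — Dara buttered the cheese, not the bowl; the bowl belongs to the filling event.

(c), (d)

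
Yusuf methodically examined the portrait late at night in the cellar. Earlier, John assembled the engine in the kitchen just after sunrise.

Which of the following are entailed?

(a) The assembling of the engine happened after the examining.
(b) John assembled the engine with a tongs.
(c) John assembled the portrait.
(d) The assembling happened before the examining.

(d)

(a) Not entailed — the narrative places the assembling before the examining, not after.
(b) Not entailed — 'with a tongs' adds information not in the original event.
(c) Not entailed — John assembled the engine, not the portrait; the portrait belongs to the examining event.
(d) Entailed — the narrative places the assembling before the examining.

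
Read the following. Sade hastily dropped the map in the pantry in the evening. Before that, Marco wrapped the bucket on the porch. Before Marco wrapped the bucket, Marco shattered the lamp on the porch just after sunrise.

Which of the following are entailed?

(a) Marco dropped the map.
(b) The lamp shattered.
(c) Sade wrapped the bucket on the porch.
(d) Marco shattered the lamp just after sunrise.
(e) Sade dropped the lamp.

(b), (d)

(a) Not entailed — the passage has Sade dropping the map, not Marco.
(b) Entailed — 'Marco shattered the lamp' is causative; it entails the inchoative 'the lamp shattered'.
(c) Not entailed — the passage has Marco wrapping the bucket, not Sade.
(d) Entailed — the original entails any weakening of itself; this just drops 'on the porch'.
(e) Not entailed — Sade dropped the map, not the lamp; the lamp belongs to the shattering event.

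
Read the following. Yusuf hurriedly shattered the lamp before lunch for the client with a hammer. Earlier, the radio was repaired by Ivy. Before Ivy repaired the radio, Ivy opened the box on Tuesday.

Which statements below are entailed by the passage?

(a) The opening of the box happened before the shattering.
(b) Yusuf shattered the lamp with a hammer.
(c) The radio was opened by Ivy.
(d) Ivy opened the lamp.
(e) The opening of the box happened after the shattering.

(a) Entailed — the narrative places the opening before the shattering.
(b) Entailed — dropping 'for the client', 'hurriedly', 'before lunch' leaves a sub-description the original still satisfies.
(c) Not entailed — Ivy opened the box, not the radio; the radio belongs to the repairing event.
(d) Not entailed — Ivy opened the box, not the lamp; the lamp belongs to the shattering event.
(e) Not entailed — the narrative places the opening before the shattering, not after.

(a), (b)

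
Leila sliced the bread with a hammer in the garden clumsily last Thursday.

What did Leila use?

a hammer

'with a hammer' marks the instrument of the slicing event.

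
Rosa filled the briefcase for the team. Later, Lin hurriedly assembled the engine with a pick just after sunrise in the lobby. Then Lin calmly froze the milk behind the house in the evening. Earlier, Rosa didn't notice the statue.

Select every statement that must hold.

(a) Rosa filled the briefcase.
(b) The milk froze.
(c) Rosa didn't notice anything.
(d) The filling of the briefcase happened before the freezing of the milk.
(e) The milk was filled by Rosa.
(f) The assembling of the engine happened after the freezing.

(a) Entailed — dropping 'for the team' leaves a sub-description the original still satisfies.
(b) Entailed — 'Lin froze the milk' is causative; it entails the inchoative 'the milk froze'.
(c) Not entailed — the original only denies this specific event; Rosa may have noticed something else.
(d) Entailed — the narrative places the filling before the freezing.
(e) Not entailed — Rosa filled the briefcase, not the milk; the milk belongs to the freezing event.
(f) Not entailed — the narrative places the assembling before the freezing, not after.

(a), (b), (d)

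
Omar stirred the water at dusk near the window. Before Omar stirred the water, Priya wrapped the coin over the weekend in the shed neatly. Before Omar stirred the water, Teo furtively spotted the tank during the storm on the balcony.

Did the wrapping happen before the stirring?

The narrative orders the wrapping before the stirring.

yes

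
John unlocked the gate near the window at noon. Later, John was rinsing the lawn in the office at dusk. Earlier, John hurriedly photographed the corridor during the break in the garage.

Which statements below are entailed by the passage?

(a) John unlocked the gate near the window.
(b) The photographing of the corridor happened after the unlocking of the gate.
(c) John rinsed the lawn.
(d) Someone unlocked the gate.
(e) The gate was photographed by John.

(a) Entailed — this follows by dropping conjuncts from the unlocking event's description.
(b) Not entailed — the narrative doesn't order the unlocking relative to the photographing.
(c) Entailed — 'rinse' is an activity; 'was rinsing' entails that some rinsing happened, so 'rinsed' holds.
(d) Entailed — this follows by dropping conjuncts from the unlocking event's description.
(e) Not entailed — John photographed the corridor, not the gate; the gate belongs to the unlocking event.

(a), (c), (d)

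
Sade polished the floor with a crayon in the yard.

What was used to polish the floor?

a crayon

'with a crayon' marks the instrument of the polishing event.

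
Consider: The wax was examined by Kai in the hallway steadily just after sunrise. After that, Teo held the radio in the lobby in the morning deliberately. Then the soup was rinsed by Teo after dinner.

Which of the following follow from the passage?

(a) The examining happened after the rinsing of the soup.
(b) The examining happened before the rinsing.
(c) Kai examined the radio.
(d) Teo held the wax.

(a) Not entailed — the narrative places the examining before the rinsing, not after.
(b) Entailed — the narrative places the examining before the rinsing.
(c) Not entailed — Kai examined the wax, not the radio; the radio belongs to the holding event.
(d) Not entailed — Teo held the radio, not the wax; the wax belongs to the examining event.

(b)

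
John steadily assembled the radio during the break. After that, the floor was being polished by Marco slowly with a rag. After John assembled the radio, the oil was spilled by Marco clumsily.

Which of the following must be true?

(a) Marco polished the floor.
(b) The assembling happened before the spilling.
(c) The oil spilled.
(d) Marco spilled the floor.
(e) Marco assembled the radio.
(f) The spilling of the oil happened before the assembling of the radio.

(a), (b), (c)

(a) Entailed — 'polish' is an activity; 'was polishing' entails that some polishing happened, so 'polished' holds.
(b) Entailed — the narrative places the assembling before the spilling.
(c) Entailed — 'Marco spilled the oil' is causative; it entails the inchoative 'the oil spilled'.
(d) Not entailed — Marco spilled the oil, not the floor; the floor belongs to the polishing event.
(e) Not entailed — the passage has John assembling the radio, not Marco.
(f) Not entailed — the narrative places the assembling before the spilling, not after.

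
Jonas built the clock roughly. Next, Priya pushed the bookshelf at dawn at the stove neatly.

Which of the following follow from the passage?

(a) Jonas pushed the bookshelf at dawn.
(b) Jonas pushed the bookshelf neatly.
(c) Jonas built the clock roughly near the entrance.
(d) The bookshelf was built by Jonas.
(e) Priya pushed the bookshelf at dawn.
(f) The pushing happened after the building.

(e), (f)

(a) Not entailed — the passage has Priya pushing the bookshelf, not Jonas.
(b) Not entailed — the passage has Priya pushing the bookshelf, not Jonas.
(c) Not entailed — 'near the entrance' adds information not in the original event.
(d) Not entailed — Jonas built the clock, not the bookshelf; the bookshelf belongs to the pushing event.
(e) Entailed — this follows by dropping conjuncts from the pushing event's description.
(f) Entailed — the narrative places the building before the pushing.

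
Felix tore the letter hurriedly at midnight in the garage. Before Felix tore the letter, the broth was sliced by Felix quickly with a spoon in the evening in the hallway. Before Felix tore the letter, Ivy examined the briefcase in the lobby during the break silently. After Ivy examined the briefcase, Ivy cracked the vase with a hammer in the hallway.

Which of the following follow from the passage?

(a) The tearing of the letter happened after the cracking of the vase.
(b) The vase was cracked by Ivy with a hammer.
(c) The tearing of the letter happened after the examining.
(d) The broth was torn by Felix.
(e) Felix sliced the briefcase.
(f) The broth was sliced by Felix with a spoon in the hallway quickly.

(b), (c), (f)

(a) Not entailed — the narrative doesn't order the cracking relative to the tearing.
(b) Entailed — dropping 'in the hallway' leaves a sub-description the original still satisfies.
(c) Entailed — the narrative places the examining before the tearing.
(d) Not entailed — Felix tore the letter, not the broth; the broth belongs to the slicing event.
(e) Not entailed — Felix sliced the broth, not the briefcase; the briefcase belongs to the examining event.
(f) Entailed — the original entails any weakening of itself; this just drops 'in the evening'.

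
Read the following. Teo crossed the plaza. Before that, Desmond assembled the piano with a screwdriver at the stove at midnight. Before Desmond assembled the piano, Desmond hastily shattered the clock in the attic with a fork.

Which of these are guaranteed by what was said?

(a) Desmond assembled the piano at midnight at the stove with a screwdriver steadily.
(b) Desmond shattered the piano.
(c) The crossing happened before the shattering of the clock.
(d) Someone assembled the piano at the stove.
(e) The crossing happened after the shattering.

(a) Not entailed — 'steadily' adds information not in the original event.
(b) Not entailed — Desmond shattered the clock, not the piano; the piano belongs to the assembling event.
(c) Not entailed — the narrative places the shattering before the crossing, not after.
(d) Entailed — the original entails any weakening of itself; this just drops 'with a screwdriver', 'at midnight' and generalizes the agent.
(e) Entailed — the narrative places the shattering before the crossing.

(d), (e)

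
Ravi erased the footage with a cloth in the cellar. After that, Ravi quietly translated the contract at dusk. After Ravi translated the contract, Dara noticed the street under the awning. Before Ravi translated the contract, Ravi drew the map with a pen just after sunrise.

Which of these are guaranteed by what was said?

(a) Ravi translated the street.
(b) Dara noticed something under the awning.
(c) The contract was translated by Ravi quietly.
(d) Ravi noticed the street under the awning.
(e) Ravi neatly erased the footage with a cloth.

(a) Not entailed — Ravi translated the contract, not the street; the street belongs to the noticing event.
(b) Entailed — generalizing the patient leaves a sub-description the original still satisfies.
(c) Entailed — this follows by dropping conjuncts from the translating event's description.
(d) Not entailed — the passage has Dara noticing the street, not Ravi.
(e) Not entailed — 'neatly' adds information not in the original event.

(b), (c)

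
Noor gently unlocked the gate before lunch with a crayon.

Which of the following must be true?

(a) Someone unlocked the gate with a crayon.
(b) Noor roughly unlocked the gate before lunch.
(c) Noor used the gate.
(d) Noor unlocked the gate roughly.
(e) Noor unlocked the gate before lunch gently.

(a) Entailed — the original entails any weakening of itself; this just drops 'before lunch', 'gently' and generalizes the agent.
(b) Not entailed — 'roughly' adds a manner not in (and inconsistent with) the original.
(c) Not entailed — the gate is the patient, not an instrument — Noor used a crayon.
(d) Not entailed — 'roughly' adds a manner not in (and inconsistent with) the original.
(e) Entailed — this follows by dropping conjuncts from the unlocking event's description.

(a), (e)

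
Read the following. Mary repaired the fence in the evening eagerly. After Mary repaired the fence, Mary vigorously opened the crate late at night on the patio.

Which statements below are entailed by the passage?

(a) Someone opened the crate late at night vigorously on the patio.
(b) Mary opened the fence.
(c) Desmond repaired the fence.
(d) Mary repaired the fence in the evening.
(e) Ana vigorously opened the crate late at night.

(a), (d)

(a) Entailed — this follows by dropping conjuncts from the opening event's description.
(b) Not entailed — Mary opened the crate, not the fence; the fence belongs to the repairing event.
(c) Not entailed — the passage has Mary repairing the fence, not Desmond.
(d) Entailed — every conjunct here is already in the original repairing event.
(e) Not entailed — the passage has Mary opening the crate, not Ana.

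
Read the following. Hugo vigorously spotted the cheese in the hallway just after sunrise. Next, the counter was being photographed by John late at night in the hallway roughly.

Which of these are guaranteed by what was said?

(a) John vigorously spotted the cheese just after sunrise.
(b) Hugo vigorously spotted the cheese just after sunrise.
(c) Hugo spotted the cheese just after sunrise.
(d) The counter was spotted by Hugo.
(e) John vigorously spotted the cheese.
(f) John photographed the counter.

(b), (c)

(a) Not entailed — the passage has Hugo spotting the cheese, not John.
(b) Entailed — the original entails any weakening of itself; this just drops 'in the hallway'.
(c) Entailed — dropping 'in the hallway', 'vigorously' leaves a sub-description the original still satisfies.
(d) Not entailed — Hugo spotted the cheese, not the counter; the counter belongs to the photographing event.
(e) Not entailed — the passage has Hugo spotting the cheese, not John.
(f) Not entailed — 'was photographing' is progressive on an accomplishment; it does not entail the completed 'photographed'.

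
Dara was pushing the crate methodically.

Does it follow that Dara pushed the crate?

'push' is atelic; if Dara was pushing the crate, then Dara pushed the crate (for some time).

yes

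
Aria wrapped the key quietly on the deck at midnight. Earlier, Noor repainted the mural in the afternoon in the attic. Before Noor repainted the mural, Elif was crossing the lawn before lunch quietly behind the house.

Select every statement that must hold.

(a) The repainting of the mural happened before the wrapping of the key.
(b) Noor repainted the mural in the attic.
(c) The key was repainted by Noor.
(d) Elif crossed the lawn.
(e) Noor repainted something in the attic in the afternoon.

(a), (b), (e)

(a) Entailed — the narrative places the repainting before the wrapping.
(b) Entailed — dropping 'in the afternoon' leaves a sub-description the original still satisfies.
(c) Not entailed — Noor repainted the mural, not the key; the key belongs to the wrapping event.
(d) Not entailed — 'was crossing' is progressive on an accomplishment; it does not entail the completed 'crossed'.
(e) Entailed — the original entails any weakening of itself; this just generalizes the patient.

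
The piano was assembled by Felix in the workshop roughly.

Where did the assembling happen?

'in the workshop' marks the location of the assembling event.

in the workshop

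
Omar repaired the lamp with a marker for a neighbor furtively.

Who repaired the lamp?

'Omar' marks the agent of the repairing event.

Omar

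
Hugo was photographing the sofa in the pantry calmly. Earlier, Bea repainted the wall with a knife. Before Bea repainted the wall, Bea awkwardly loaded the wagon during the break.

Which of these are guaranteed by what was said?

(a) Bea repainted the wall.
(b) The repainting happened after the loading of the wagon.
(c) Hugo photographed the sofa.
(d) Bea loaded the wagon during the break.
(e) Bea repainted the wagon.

(a), (b), (d)

(a) Entailed — the original entails any weakening of itself; this just drops 'with a knife'.
(b) Entailed — the narrative places the loading before the repainting.
(c) Not entailed — 'was photographing' is progressive on an accomplishment; it does not entail the completed 'photographed'.
(d) Entailed — this follows by dropping conjuncts from the loading event's description.
(e) Not entailed — Bea repainted the wall, not the wagon; the wagon belongs to the loading event.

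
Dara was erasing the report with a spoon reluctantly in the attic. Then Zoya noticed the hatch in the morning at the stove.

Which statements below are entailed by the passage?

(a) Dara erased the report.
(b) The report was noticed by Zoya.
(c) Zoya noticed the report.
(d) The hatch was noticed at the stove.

(d)

(a) Not entailed — 'was erasing' is progressive on an accomplishment; it does not entail the completed 'erased'.
(b) Not entailed — Zoya noticed the hatch, not the report; the report belongs to the erasing event.
(c) Not entailed — Zoya noticed the hatch, not the report; the report belongs to the erasing event.
(d) Entailed — this follows by dropping conjuncts from the noticing event's description.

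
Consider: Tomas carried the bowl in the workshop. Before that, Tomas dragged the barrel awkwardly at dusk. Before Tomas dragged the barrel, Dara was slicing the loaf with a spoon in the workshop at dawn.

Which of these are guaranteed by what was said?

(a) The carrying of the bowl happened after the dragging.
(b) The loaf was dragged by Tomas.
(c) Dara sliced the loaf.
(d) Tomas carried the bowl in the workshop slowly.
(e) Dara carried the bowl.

(a) Entailed — the narrative places the dragging before the carrying.
(b) Not entailed — Tomas dragged the barrel, not the loaf; the loaf belongs to the slicing event.
(c) Not entailed — 'was slicing' is progressive on an accomplishment; it does not entail the completed 'sliced'.
(d) Not entailed — 'slowly' adds information not in the original event.
(e) Not entailed — the passage has Tomas carrying the bowl, not Dara.

(a)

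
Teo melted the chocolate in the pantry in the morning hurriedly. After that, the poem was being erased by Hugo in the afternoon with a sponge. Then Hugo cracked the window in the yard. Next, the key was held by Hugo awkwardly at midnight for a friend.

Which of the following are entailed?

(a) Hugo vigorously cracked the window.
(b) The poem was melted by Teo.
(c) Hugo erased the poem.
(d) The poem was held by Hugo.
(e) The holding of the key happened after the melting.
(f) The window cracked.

(e), (f)

(a) Not entailed — 'vigorously' adds information not in the original event.
(b) Not entailed — Teo melted the chocolate, not the poem; the poem belongs to the erasing event.
(c) Not entailed — 'was erasing' is progressive on an accomplishment; it does not entail the completed 'erased'.
(d) Not entailed — Hugo held the key, not the poem; the poem belongs to the erasing event.
(e) Entailed — the narrative places the melting before the holding.
(f) Entailed — 'Hugo cracked the window' is causative; it entails the inchoative 'the window cracked'.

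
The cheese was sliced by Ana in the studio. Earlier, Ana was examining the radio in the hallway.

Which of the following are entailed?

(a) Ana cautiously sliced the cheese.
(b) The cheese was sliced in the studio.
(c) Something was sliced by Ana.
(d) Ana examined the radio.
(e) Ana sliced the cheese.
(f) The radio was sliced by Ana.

(a) Not entailed — 'cautiously' adds information not in the original event.
(b) Entailed — every conjunct here is already in the original slicing event.
(c) Entailed — every conjunct here is already in the original slicing event.
(d) Entailed — 'examine' is an activity; 'was examining' entails that some examining happened, so 'examined' holds.
(e) Entailed — every conjunct here is already in the original slicing event.
(f) Not entailed — Ana sliced the cheese, not the radio; the radio belongs to the examining event.

(b), (c), (d), (e)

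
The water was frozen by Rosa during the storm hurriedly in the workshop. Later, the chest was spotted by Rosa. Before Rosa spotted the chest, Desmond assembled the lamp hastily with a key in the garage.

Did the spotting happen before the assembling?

no

The narrative orders the assembling before the spotting.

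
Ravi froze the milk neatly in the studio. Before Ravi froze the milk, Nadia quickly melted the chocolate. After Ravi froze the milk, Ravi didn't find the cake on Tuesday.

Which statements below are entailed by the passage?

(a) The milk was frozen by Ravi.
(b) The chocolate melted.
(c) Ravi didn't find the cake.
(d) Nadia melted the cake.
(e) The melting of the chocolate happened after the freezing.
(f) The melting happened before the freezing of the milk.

(a) Entailed — the original entails any weakening of itself; this just drops 'neatly', 'in the studio'.
(b) Entailed — 'Nadia melted the chocolate' is causative; it entails the inchoative 'the chocolate melted'.
(c) Not entailed — dropping 'on Tuesday' under negation is not valid — the original leaves open that Ravi found the cake some other way.
(d) Not entailed — Nadia melted the chocolate, not the cake; the cake belongs to the finding event.
(e) Not entailed — the narrative places the melting before the freezing, not after.
(f) Entailed — the narrative places the melting before the freezing.

(a), (b), (f)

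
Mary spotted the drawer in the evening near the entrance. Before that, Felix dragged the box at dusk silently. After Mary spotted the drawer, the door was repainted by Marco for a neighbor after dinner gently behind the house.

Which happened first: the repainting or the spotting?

The connectives place the spotting before the repainting.

the spotting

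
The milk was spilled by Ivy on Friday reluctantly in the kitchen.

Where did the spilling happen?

in the kitchen

'in the kitchen' marks the location of the spilling event.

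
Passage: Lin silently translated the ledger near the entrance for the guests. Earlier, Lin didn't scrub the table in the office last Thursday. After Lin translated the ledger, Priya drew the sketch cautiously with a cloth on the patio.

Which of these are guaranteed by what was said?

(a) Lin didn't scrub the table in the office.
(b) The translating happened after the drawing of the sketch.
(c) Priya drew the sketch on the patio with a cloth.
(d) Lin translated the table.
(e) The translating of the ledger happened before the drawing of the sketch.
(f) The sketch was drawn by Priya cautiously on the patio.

(a) Not entailed — dropping 'last Thursday' under negation is not valid — the original leaves open that Lin scrubbed the table some other way.
(b) Not entailed — the narrative places the translating before the drawing, not after.
(c) Entailed — the original entails any weakening of itself; this just drops 'cautiously'.
(d) Not entailed — Lin translated the ledger, not the table; the table belongs to the scrubbing event.
(e) Entailed — the narrative places the translating before the drawing.
(f) Entailed — every conjunct here is already in the original drawing event.

(c), (e), (f)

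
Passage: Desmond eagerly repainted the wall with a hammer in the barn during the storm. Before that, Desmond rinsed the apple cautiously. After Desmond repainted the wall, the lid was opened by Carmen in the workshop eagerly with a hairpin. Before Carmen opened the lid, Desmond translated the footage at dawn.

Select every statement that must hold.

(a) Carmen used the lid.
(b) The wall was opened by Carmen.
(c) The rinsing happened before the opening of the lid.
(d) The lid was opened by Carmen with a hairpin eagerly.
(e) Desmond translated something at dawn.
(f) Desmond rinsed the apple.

(c), (d), (e), (f)

(a) Not entailed — the lid is the patient, not an instrument — Carmen used a hairpin.
(b) Not entailed — Carmen opened the lid, not the wall; the wall belongs to the repainting event.
(c) Entailed — the narrative places the rinsing before the opening.
(d) Entailed — dropping 'in the workshop' leaves a sub-description the original still satisfies.
(e) Entailed — every conjunct here is already in the original translating event.
(f) Entailed — the original entails any weakening of itself; this just drops 'cautiously'.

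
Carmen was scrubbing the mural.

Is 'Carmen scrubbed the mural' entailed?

yes

'scrub' is atelic; if Carmen was scrubbing the mural, then Carmen scrubbed the mural (for some time).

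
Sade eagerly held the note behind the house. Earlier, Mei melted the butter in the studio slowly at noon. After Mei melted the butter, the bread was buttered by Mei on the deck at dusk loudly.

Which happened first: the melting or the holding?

The connectives place the melting before the holding.

the melting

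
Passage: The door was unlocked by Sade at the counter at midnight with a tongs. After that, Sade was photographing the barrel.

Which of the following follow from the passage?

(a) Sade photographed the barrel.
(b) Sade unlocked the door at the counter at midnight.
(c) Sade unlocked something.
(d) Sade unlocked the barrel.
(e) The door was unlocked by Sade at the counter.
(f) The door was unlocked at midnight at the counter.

(b), (c), (e), (f)

(a) Not entailed — 'was photographing' is progressive on an accomplishment; it does not entail the completed 'photographed'.
(b) Entailed — every conjunct here is already in the original unlocking event.
(c) Entailed — the original entails any weakening of itself; this just drops 'at midnight', 'at the counter', 'with a tongs' and generalizes the patient.
(d) Not entailed — Sade unlocked the door, not the barrel; the barrel belongs to the photographing event.
(e) Entailed — dropping 'at midnight', 'with a tongs' leaves a sub-description the original still satisfies.
(f) Entailed — every conjunct here is already in the original unlocking event.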